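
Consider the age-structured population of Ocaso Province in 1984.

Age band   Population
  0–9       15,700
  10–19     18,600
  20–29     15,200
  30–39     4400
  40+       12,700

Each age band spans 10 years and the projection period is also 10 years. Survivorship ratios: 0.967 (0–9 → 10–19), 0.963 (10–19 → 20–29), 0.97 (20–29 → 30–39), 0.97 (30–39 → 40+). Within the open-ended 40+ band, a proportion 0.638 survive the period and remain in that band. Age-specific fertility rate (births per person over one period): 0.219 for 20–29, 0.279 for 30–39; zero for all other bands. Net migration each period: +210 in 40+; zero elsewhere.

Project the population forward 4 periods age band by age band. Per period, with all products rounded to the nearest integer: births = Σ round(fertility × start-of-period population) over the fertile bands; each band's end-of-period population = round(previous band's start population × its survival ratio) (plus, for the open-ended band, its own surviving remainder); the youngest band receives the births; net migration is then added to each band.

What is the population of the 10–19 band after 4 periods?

7784

(Groups numbered youngest = 1 to oldest = 5.)
[period 1]
Births: 15200 * 0.219 = 3329, 4400 * 0.279 = 1228 → 4557
Group 2: 15700 * 0.967 = 15182
Group 3: 18600 * 0.963 = 17912
Group 4: 15200 * 0.97 = 14744
Group 5: 4400 * 0.97 + 12700 * 0.638 = 4268 + 8103 = 12371
Net migration: Group 5 + 210 → 12581
→ [4557, 15182, 17912, 14744, 12581]
[period 2]
Births: 17912 * 0.219 = 3923, 14744 * 0.279 = 4114 → 8037
Group 2: 4557 * 0.967 = 4407
Group 3: 15182 * 0.963 = 14620
Group 4: 17912 * 0.97 = 17375
Group 5: 14744 * 0.97 + 12581 * 0.638 = 14302 + 8027 = 22329
Net migration: Group 5 + 210 → 22539
→ [8037, 4407, 14620, 17375, 22539]
[period 3]
Births: 14620 * 0.219 = 3202, 17375 * 0.279 = 4848 → 8050
Group 2: 8037 * 0.967 = 7772
Group 3: 4407 * 0.963 = 4244
Group 4: 14620 * 0.97 = 14181
Group 5: 17375 * 0.97 + 22539 * 0.638 = 16854 + 14380 = 31234
Net migration: Group 5 + 210 → 31444
→ [8050, 7772, 4244, 14181, 31444]
[period 4]
Births: 4244 * 0.219 = 929, 14181 * 0.279 = 3956 → 4885
Group 2: 8050 * 0.967 = 7784
Group 3: 7772 * 0.963 = 7484
Group 4: 4244 * 0.97 = 4117
Group 5: 14181 * 0.97 + 31444 * 0.638 = 13756 + 20061 = 33817
Net migration: Group 5 + 210 → 34027
→ [4885, 7784, 7484, 4117, 34027]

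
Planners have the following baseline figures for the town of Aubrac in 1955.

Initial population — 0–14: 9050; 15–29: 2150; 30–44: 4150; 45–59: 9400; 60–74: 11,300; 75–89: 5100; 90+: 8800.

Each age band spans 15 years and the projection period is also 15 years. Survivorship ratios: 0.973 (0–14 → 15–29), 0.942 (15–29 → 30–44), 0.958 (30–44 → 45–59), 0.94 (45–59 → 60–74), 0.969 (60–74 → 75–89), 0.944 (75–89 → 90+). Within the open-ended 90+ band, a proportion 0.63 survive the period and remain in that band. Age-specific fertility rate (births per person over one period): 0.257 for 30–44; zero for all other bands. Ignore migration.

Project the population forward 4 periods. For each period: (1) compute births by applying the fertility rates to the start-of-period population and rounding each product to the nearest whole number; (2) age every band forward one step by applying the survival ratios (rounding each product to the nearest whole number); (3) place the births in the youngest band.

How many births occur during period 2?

520

After projecting period 1:
Births: 4150 × 0.257 = 1067
15–29: 9050 × 0.973 = 8806
30–44: 2150 × 0.942 = 2025
45–59: 4150 × 0.958 = 3976
60–74: 9400 × 0.94 = 8836
75–89: 11300 × 0.969 = 10950
90+: 5100 × 0.944 + 8800 × 0.63 = 4814 + 5544 = 10358
Population now: 0–14=1067, 15–29=8806, 30–44=2025, 45–59=3976, 60–74=8836, 75–89=10950, 90+=10358
After projecting period 2:
Births: 2025 × 0.257 = 520
15–29: 1067 × 0.973 = 1038
30–44: 8806 × 0.942 = 8295
45–59: 2025 × 0.958 = 1940
60–74: 3976 × 0.94 = 3737
75–89: 8836 × 0.969 = 8562
90+: 10950 × 0.944 + 10358 × 0.63 = 10337 + 6526 = 16863
Population now: 0–14=520, 15–29=1038, 30–44=8295, 45–59=1940, 60–74=3737, 75–89=8562, 90+=16863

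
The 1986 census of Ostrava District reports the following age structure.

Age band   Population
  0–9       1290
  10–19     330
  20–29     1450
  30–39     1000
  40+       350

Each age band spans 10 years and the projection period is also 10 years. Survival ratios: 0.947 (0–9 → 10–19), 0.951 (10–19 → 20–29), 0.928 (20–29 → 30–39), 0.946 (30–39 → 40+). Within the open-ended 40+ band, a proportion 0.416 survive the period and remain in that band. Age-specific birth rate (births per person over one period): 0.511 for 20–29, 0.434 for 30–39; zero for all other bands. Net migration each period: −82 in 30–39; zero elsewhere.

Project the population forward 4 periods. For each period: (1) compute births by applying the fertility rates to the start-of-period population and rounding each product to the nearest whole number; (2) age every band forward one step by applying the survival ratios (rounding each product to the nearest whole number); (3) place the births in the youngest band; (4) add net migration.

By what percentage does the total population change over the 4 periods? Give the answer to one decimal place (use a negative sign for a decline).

1.1

Call the groups 1 to 5, youngest first.
After projecting period 1:
Births: 1450 × 0.511 = 741  |  1000 × 0.434 = 434 ⇒ total 1175
Group 2: 1290 × 0.947 = 1222
Group 3: 330 × 0.951 = 314
Group 4: 1450 × 0.928 = 1346
Group 5: 1000 × 0.946 + 350 × 0.416 = 946 + 146 = 1092
Net migration: Group 4 − 82 → 1264
→ [1175, 1222, 314, 1264, 1092]
After projecting period 2:
Births: 314 × 0.511 = 160  |  1264 × 0.434 = 549 ⇒ total 709
Group 2: 1175 × 0.947 = 1113
Group 3: 1222 × 0.951 = 1162
Group 4: 314 × 0.928 = 291
Group 5: 1264 × 0.946 + 1092 × 0.416 = 1196 + 454 = 1650
Net migration: Group 4 − 82 → 209
→ [709, 1113, 1162, 209, 1650]
After projecting period 3:
Births: 1162 × 0.511 = 594  |  209 × 0.434 = 91 ⇒ total 685
Group 2: 709 × 0.947 = 671
Group 3: 1113 × 0.951 = 1058
Group 4: 1162 × 0.928 = 1078
Group 5: 209 × 0.946 + 1650 × 0.416 = 198 + 686 = 884
Net migration: Group 4 − 82 → 996
→ [685, 671, 1058, 996, 884]
After projecting period 4:
Births: 1058 × 0.511 = 541  |  996 × 0.434 = 432 ⇒ total 973
Group 2: 685 × 0.947 = 649
Group 3: 671 × 0.951 = 638
Group 4: 1058 × 0.928 = 982
Group 5: 996 × 0.946 + 884 × 0.416 = 942 + 368 = 1310
Net migration: Group 4 − 82 → 900
→ [973, 649, 638, 900, 1310]
Total: 4420 → 4470; change = 50; percentage change = 1.1%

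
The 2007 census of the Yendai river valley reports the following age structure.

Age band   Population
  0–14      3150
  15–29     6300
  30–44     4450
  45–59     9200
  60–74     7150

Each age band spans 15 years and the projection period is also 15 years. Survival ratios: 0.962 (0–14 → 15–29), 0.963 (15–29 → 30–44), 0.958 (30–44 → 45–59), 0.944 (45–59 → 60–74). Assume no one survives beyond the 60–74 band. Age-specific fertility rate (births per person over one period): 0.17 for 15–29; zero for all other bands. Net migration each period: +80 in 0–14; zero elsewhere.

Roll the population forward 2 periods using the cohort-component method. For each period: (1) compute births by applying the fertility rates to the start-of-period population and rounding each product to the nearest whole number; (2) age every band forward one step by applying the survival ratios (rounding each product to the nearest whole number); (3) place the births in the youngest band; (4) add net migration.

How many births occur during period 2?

(Bands numbered youngest = 1 to oldest = 5.)
— Period 1 —
Births: 6300 * 0.17 = 1071
Band 2: 3150 * 0.962 = 3030
Band 3: 6300 * 0.963 = 6067
Band 4: 4450 * 0.958 = 4263
Band 5: 9200 * 0.944 = 8685
Net migration: Band 1 + 80 → 1151
End of period: [1151, 3030, 6067, 4263, 8685]
— Period 2 —
Births: 3030 * 0.17 = 515
Band 2: 1151 * 0.962 = 1107
Band 3: 3030 * 0.963 = 2918
Band 4: 6067 * 0.958 = 5812
Band 5: 4263 * 0.944 = 4024
Net migration: Band 1 + 80 → 595
End of period: [595, 1107, 2918, 5812, 4024]

515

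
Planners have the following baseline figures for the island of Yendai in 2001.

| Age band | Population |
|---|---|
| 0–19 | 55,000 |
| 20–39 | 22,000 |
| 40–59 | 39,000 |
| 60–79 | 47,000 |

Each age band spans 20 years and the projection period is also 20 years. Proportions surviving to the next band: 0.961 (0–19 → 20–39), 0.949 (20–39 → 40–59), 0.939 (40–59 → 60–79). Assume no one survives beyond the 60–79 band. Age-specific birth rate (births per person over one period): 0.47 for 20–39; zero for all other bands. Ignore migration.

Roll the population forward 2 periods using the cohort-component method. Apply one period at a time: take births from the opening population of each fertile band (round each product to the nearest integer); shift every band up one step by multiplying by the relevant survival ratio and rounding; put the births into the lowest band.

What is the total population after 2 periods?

Let group 1 be 0–19 through group 4 = 60–79.
Period 1.
Births: 22000 × 0.47 = 10340
Group 2: 55000 × 0.961 = 52855
Group 3: 22000 × 0.949 = 20878
Group 4: 39000 × 0.939 = 36621
→ [10340, 52855, 20878, 36621]
Period 2.
Births: 52855 × 0.47 = 24842
Group 2: 10340 × 0.961 = 9937
Group 3: 52855 × 0.949 = 50159
Group 4: 20878 × 0.939 = 19604
→ [24842, 9937, 50159, 19604]
Total after period 2: 24842 + 9937 + 50159 + 19604 = 104542

104542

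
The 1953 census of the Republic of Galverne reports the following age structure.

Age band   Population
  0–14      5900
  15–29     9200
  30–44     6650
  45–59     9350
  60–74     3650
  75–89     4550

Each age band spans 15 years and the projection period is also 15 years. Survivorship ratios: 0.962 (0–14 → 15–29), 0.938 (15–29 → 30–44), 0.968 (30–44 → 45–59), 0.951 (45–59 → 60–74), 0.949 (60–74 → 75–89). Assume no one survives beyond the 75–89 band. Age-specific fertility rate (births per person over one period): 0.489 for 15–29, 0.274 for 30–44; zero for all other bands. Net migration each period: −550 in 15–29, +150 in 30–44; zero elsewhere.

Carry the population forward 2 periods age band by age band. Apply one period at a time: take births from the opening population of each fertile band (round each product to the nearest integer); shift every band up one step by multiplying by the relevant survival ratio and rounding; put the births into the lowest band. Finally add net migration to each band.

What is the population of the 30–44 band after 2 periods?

4958

(Groups numbered youngest = 1 to oldest = 6.)
Period 1.
Births: 9200 × 0.489 = 4499 ; 6650 × 0.274 = 1822 — total 6321
Group 2: 5900 × 0.962 = 5676
Group 3: 9200 × 0.938 = 8630
Group 4: 6650 × 0.968 = 6437
Group 5: 9350 × 0.951 = 8892
Group 6: 3650 × 0.949 = 3464
Net migration: Group 2 − 550 → 5126; Group 3 + 150 → 8780
→ [6321, 5126, 8780, 6437, 8892, 3464]
Period 2.
Births: 5126 × 0.489 = 2507 ; 8780 × 0.274 = 2406 — total 4913
Group 2: 6321 × 0.962 = 6081
Group 3: 5126 × 0.938 = 4808
Group 4: 8780 × 0.968 = 8499
Group 5: 6437 × 0.951 = 6122
Group 6: 8892 × 0.949 = 8439
Net migration: Group 2 − 550 → 5531; Group 3 + 150 → 4958
→ [4913, 5531, 4958, 8499, 6122, 8439]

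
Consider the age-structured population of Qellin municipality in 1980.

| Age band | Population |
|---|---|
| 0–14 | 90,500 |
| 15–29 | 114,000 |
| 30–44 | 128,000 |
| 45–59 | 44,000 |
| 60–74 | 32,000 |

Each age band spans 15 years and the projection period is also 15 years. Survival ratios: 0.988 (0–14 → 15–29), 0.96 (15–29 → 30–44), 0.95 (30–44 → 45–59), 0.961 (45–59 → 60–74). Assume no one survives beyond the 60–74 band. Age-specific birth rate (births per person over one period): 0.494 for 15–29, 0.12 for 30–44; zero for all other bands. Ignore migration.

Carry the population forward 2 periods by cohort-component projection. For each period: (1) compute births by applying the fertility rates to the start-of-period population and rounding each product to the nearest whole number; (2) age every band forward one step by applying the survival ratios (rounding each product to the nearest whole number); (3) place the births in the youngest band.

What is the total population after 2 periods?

434783

Numbering the groups 1..5 from youngest to oldest:
[period 1]
Births: 114000 * 0.494 = 56316  |  128000 * 0.12 = 15360 — total 71676
Group 2: 90500 * 0.988 = 89414
Group 3: 114000 * 0.96 = 109440
Group 4: 128000 * 0.95 = 121600
Group 5: 44000 * 0.961 = 42284
Population now: 0–14=71676, 15–29=89414, 30–44=109440, 45–59=121600, 60–74=42284
[period 2]
Births: 89414 * 0.494 = 44171  |  109440 * 0.12 = 13133 — total 57304
Group 2: 71676 * 0.988 = 70816
Group 3: 89414 * 0.96 = 85837
Group 4: 109440 * 0.95 = 103968
Group 5: 121600 * 0.961 = 116858
Population now: 0–14=57304, 15–29=70816, 30–44=85837, 45–59=103968, 60–74=116858
Total after period 2: 57304 + 70816 + 85837 + 103968 + 116858 = 434783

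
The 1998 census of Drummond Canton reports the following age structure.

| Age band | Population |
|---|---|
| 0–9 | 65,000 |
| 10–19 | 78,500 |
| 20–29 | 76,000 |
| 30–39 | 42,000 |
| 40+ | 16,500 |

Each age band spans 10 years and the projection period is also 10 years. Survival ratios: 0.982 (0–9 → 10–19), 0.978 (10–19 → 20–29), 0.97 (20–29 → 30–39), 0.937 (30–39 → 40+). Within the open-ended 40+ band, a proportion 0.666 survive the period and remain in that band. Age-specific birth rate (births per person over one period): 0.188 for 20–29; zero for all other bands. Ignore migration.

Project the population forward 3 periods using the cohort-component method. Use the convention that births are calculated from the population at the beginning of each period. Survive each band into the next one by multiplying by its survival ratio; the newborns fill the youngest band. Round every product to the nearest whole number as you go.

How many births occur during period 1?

Let group 1 be 0–9 through group 5 = 40+.
— Period 1 —
Births: 76000 * 0.188 = 14288
Group 2: 65000 * 0.982 = 63830
Group 3: 78500 * 0.978 = 76773
Group 4: 76000 * 0.97 = 73720
Group 5: 42000 * 0.937 + 16500 * 0.666 = 39354 + 10989 = 50343
Population now: 0–9=14288, 10–19=63830, 20–29=76773, 30–39=73720, 40+=50343

14288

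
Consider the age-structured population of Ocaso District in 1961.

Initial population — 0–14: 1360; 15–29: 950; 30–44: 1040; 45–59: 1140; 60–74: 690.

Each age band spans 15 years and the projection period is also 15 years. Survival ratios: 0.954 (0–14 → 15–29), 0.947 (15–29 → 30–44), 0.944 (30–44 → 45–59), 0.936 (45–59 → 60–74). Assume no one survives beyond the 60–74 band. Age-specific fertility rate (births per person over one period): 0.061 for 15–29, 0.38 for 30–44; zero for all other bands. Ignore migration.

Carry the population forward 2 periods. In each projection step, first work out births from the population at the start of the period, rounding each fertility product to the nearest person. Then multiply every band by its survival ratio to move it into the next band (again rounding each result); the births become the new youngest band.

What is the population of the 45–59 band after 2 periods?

Numbering the groups 1..5 from youngest to oldest:
After projecting period 1:
Births: 950 * 0.061 = 58 ; 1040 * 0.38 = 395 → total 453
Group 2: 1360 * 0.954 = 1297
Group 3: 950 * 0.947 = 900
Group 4: 1040 * 0.944 = 982
Group 5: 1140 * 0.936 = 1067
Giving 453 / 1297 / 900 / 982 / 1067.
After projecting period 2:
Births: 1297 * 0.061 = 79 ; 900 * 0.38 = 342 → total 421
Group 2: 453 * 0.954 = 432
Group 3: 1297 * 0.947 = 1228
Group 4: 900 * 0.944 = 850
Group 5: 982 * 0.936 = 919
Giving 421 / 432 / 1228 / 850 / 919.

850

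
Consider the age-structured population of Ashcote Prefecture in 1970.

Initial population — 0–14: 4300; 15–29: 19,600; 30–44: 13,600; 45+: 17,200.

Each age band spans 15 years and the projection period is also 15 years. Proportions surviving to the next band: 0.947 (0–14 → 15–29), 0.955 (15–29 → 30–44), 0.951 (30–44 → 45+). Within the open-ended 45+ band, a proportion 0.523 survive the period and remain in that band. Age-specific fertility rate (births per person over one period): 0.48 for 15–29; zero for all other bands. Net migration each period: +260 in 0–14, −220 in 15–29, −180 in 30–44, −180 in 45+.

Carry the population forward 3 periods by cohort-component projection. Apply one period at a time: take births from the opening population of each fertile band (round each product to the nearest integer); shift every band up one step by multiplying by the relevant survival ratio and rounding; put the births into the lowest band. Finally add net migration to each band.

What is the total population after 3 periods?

32903

Call the bands 1 to 4, youngest first.
After projecting period 1:
Births: 19600 × 0.48 = 9408
Band 2: 4300 × 0.947 = 4072
Band 3: 19600 × 0.955 = 18718
Band 4: 13600 × 0.951 + 17200 × 0.523 = 12934 + 8996 = 21930
Net migration: Band 1 + 260 → 9668; Band 2 − 220 → 3852; Band 3 − 180 → 18538; Band 4 − 180 → 21750
Population now: 0–14=9668, 15–29=3852, 30–44=18538, 45+=21750
After projecting period 2:
Births: 3852 × 0.48 = 1849
Band 2: 9668 × 0.947 = 9156
Band 3: 3852 × 0.955 = 3679
Band 4: 18538 × 0.951 + 21750 × 0.523 = 17630 + 11375 = 29005
Net migration: Band 1 + 260 → 2109; Band 2 − 220 → 8936; Band 3 − 180 → 3499; Band 4 − 180 → 28825
Population now: 0–14=2109, 15–29=8936, 30–44=3499, 45+=28825
After projecting period 3:
Births: 8936 × 0.48 = 4289
Band 2: 2109 × 0.947 = 1997
Band 3: 8936 × 0.955 = 8534
Band 4: 3499 × 0.951 + 28825 × 0.523 = 3328 + 15075 = 18403
Net migration: Band 1 + 260 → 4549; Band 2 − 220 → 1777; Band 3 − 180 → 8354; Band 4 − 180 → 18223
Population now: 0–14=4549, 15–29=1777, 30–44=8354, 45+=18223
Total after period 3: 4549 + 1777 + 8354 + 18223 = 32903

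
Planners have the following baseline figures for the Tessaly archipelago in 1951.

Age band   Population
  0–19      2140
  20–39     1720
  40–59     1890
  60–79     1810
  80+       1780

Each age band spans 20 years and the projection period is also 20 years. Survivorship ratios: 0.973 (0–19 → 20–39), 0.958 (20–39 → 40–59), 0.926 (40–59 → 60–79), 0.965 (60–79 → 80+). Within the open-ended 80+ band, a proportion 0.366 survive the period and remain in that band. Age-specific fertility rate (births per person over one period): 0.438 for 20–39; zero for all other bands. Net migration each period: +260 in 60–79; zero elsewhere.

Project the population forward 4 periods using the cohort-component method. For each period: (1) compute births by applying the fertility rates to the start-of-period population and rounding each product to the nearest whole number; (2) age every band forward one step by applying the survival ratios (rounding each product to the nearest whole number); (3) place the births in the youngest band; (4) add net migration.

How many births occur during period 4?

(Bands numbered youngest = 1 to oldest = 5.)
After projecting period 1:
Births: 1720 × 0.438 = 753
Band 2: 2140 × 0.973 = 2082
Band 3: 1720 × 0.958 = 1648
Band 4: 1890 × 0.926 = 1750
Band 5: 1810 × 0.965 + 1780 × 0.366 = 1747 + 651 = 2398
Net migration: Band 4 + 260 → 2010
Giving 753 / 2082 / 1648 / 2010 / 2398.
After projecting period 2:
Births: 2082 × 0.438 = 912
Band 2: 753 × 0.973 = 733
Band 3: 2082 × 0.958 = 1995
Band 4: 1648 × 0.926 = 1526
Band 5: 2010 × 0.965 + 2398 × 0.366 = 1940 + 878 = 2818
Net migration: Band 4 + 260 → 1786
Giving 912 / 733 / 1995 / 1786 / 2818.
After projecting period 3:
Births: 733 × 0.438 = 321
Band 2: 912 × 0.973 = 887
Band 3: 733 × 0.958 = 702
Band 4: 1995 × 0.926 = 1847
Band 5: 1786 × 0.965 + 2818 × 0.366 = 1723 + 1031 = 2754
Net migration: Band 4 + 260 → 2107
Giving 321 / 887 / 702 / 2107 / 2754.
After projecting period 4:
Births: 887 × 0.438 = 389
Band 2: 321 × 0.973 = 312
Band 3: 887 × 0.958 = 850
Band 4: 702 × 0.926 = 650
Band 5: 2107 × 0.965 + 2754 × 0.366 = 2033 + 1008 = 3041
Net migration: Band 4 + 260 → 910
Giving 389 / 312 / 850 / 910 / 3041.

389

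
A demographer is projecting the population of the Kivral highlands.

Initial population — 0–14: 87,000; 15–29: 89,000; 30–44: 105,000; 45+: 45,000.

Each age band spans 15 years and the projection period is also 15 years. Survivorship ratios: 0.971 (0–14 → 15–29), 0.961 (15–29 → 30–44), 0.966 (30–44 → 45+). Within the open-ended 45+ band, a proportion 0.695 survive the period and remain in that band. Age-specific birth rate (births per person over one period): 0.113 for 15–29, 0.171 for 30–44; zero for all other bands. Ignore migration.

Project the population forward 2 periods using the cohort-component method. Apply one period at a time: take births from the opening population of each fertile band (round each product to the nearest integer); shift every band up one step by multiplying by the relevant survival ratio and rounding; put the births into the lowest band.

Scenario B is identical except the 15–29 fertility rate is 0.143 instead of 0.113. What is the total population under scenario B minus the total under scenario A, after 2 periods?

5126

Let band 1 be 0–14 through band 4 = 45+.
[period 1]
Births: 89000 * 0.113 = 10057  |  105000 * 0.171 = 17955 ⇒ total 28012
Band 2: 87000 * 0.971 = 84477
Band 3: 89000 * 0.961 = 85529
Band 4: 105000 * 0.966 + 45000 * 0.695 = 101430 + 31275 = 132705
→ [28012, 84477, 85529, 132705]
[period 2]
Births: 84477 * 0.113 = 9546  |  85529 * 0.171 = 14625 ⇒ total 24171
Band 2: 28012 * 0.971 = 27200
Band 3: 84477 * 0.961 = 81182
Band 4: 85529 * 0.966 + 132705 * 0.695 = 82621 + 92230 = 174851
→ [24171, 27200, 81182, 174851]
Scenario A total after 2 periods: 307404
Scenario B projection —
[period 1]
Births: 89000 * 0.143 = 12727  |  105000 * 0.171 = 17955 ⇒ total 30682
Band 2: 87000 * 0.971 = 84477
Band 3: 89000 * 0.961 = 85529
Band 4: 105000 * 0.966 + 45000 * 0.695 = 101430 + 31275 = 132705
→ [30682, 84477, 85529, 132705]
[period 2]
Births: 84477 * 0.143 = 12080  |  85529 * 0.171 = 14625 ⇒ total 26705
Band 2: 30682 * 0.971 = 29792
Band 3: 84477 * 0.961 = 81182
Band 4: 85529 * 0.966 + 132705 * 0.695 = 82621 + 92230 = 174851
→ [26705, 29792, 81182, 174851]
Scenario B total after 2 periods: 312530
Difference B − A = 312530 − 307404 = 5126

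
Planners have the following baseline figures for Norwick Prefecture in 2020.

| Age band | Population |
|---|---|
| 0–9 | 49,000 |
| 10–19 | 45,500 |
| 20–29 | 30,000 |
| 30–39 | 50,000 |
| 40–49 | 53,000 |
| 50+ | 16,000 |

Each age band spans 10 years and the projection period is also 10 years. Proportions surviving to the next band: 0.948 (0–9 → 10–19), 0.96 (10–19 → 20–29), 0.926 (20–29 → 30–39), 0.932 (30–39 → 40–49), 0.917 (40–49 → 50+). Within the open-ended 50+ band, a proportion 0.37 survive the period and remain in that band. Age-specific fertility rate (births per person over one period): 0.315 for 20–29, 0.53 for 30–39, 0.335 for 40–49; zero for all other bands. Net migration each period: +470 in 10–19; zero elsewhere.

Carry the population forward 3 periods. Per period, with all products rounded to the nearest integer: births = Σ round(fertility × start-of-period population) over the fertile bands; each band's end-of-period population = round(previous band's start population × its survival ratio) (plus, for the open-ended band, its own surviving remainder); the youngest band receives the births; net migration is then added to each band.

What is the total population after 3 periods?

262323

[period 1]
Births: 30000 × 0.315 = 9450 ; 50000 × 0.53 = 26500 ; 53000 × 0.335 = 17755 ⇒ total 53705
10–19: 49000 × 0.948 = 46452
20–29: 45500 × 0.96 = 43680
30–39: 30000 × 0.926 = 27780
40–49: 50000 × 0.932 = 46600
50+: 53000 × 0.917 + 16000 × 0.37 = 48601 + 5920 = 54521
Net migration: 10–19 + 470 → 46922
Population now: 0–9=53705, 10–19=46922, 20–29=43680, 30–39=27780, 40–49=46600, 50+=54521
[period 2]
Births: 43680 × 0.315 = 13759 ; 27780 × 0.53 = 14723 ; 46600 × 0.335 = 15611 ⇒ total 44093
10–19: 53705 × 0.948 = 50912
20–29: 46922 × 0.96 = 45045
30–39: 43680 × 0.926 = 40448
40–49: 27780 × 0.932 = 25891
50+: 46600 × 0.917 + 54521 × 0.37 = 42732 + 20173 = 62905
Net migration: 10–19 + 470 → 51382
Population now: 0–9=44093, 10–19=51382, 20–29=45045, 30–39=40448, 40–49=25891, 50+=62905
[period 3]
Births: 45045 × 0.315 = 14189 ; 40448 × 0.53 = 21437 ; 25891 × 0.335 = 8673 ⇒ total 44299
10–19: 44093 × 0.948 = 41800
20–29: 51382 × 0.96 = 49327
30–39: 45045 × 0.926 = 41712
40–49: 40448 × 0.932 = 37698
50+: 25891 × 0.917 + 62905 × 0.37 = 23742 + 23275 = 47017
Net migration: 10–19 + 470 → 42270
Population now: 0–9=44299, 10–19=42270, 20–29=49327, 30–39=41712, 40–49=37698, 50+=47017
Total after period 3: 44299 + 42270 + 49327 + 41712 + 37698 + 47017 = 262323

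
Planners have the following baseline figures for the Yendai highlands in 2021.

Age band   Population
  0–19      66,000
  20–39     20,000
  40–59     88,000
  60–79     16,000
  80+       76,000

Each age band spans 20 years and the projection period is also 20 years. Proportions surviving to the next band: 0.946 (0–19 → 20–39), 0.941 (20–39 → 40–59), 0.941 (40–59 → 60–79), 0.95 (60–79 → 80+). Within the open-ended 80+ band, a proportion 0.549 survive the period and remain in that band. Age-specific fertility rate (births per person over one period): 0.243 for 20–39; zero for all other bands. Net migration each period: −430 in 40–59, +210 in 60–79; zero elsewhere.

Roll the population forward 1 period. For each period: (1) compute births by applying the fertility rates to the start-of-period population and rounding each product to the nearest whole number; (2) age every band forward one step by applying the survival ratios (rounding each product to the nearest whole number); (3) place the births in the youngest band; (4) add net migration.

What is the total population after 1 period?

[period 1]
Births: 20000 × 0.243 = 4860
20–39: 66000 × 0.946 = 62436
40–59: 20000 × 0.941 = 18820
60–79: 88000 × 0.941 = 82808
80+: 16000 × 0.95 + 76000 × 0.549 = 15200 + 41724 = 56924
Net migration: 40–59 − 430 → 18390; 60–79 + 210 → 83018
Population now: 0–19=4860, 20–39=62436, 40–59=18390, 60–79=83018, 80+=56924
Total after period 1: 4860 + 62436 + 18390 + 83018 + 56924 = 225628

225628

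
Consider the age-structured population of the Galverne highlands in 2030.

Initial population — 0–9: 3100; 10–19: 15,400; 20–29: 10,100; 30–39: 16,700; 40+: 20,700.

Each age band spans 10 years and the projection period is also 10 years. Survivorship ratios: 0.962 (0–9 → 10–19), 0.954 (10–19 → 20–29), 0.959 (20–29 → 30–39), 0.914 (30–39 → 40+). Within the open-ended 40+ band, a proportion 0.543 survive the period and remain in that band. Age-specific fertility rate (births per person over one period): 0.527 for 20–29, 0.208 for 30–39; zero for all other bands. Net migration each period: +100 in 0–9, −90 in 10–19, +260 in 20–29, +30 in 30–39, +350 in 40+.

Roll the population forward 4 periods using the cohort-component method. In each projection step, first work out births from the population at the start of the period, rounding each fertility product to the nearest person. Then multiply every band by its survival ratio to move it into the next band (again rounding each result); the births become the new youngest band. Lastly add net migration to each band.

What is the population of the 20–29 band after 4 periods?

Let group 1 be 0–9 through group 5 = 40+.
Period 1:
Births: 10100 * 0.527 = 5323  |  16700 * 0.208 = 3474 — total 8797
Group 2: 3100 * 0.962 = 2982
Group 3: 15400 * 0.954 = 14692
Group 4: 10100 * 0.959 = 9686
Group 5: 16700 * 0.914 + 20700 * 0.543 = 15264 + 11240 = 26504
Net migration: Group 1 + 100 → 8897; Group 2 − 90 → 2892; Group 3 + 260 → 14952; Group 4 + 30 → 9716; Group 5 + 350 → 26854
Population now: 0–9=8897, 10–19=2892, 20–29=14952, 30–39=9716, 40+=26854
Period 2:
Births: 14952 * 0.527 = 7880  |  9716 * 0.208 = 2021 — total 9901
Group 2: 8897 * 0.962 = 8559
Group 3: 2892 * 0.954 = 2759
Group 4: 14952 * 0.959 = 14339
Group 5: 9716 * 0.914 + 26854 * 0.543 = 8880 + 14582 = 23462
Net migration: Group 1 + 100 → 10001; Group 2 − 90 → 8469; Group 3 + 260 → 3019; Group 4 + 30 → 14369; Group 5 + 350 → 23812
Population now: 0–9=10001, 10–19=8469, 20–29=3019, 30–39=14369, 40+=23812
Period 3:
Births: 3019 * 0.527 = 1591  |  14369 * 0.208 = 2989 — total 4580
Group 2: 10001 * 0.962 = 9621
Group 3: 8469 * 0.954 = 8079
Group 4: 3019 * 0.959 = 2895
Group 5: 14369 * 0.914 + 23812 * 0.543 = 13133 + 12930 = 26063
Net migration: Group 1 + 100 → 4680; Group 2 − 90 → 9531; Group 3 + 260 → 8339; Group 4 + 30 → 2925; Group 5 + 350 → 26413
Population now: 0–9=4680, 10–19=9531, 20–29=8339, 30–39=2925, 40+=26413
Period 4:
Births: 8339 * 0.527 = 4395  |  2925 * 0.208 = 608 — total 5003
Group 2: 4680 * 0.962 = 4502
Group 3: 9531 * 0.954 = 9093
Group 4: 8339 * 0.959 = 7997
Group 5: 2925 * 0.914 + 26413 * 0.543 = 2673 + 14342 = 17015
Net migration: Group 1 + 100 → 5103; Group 2 − 90 → 4412; Group 3 + 260 → 9353; Group 4 + 30 → 8027; Group 5 + 350 → 17365
Population now: 0–9=5103, 10–19=4412, 20–29=9353, 30–39=8027, 40+=17365

9353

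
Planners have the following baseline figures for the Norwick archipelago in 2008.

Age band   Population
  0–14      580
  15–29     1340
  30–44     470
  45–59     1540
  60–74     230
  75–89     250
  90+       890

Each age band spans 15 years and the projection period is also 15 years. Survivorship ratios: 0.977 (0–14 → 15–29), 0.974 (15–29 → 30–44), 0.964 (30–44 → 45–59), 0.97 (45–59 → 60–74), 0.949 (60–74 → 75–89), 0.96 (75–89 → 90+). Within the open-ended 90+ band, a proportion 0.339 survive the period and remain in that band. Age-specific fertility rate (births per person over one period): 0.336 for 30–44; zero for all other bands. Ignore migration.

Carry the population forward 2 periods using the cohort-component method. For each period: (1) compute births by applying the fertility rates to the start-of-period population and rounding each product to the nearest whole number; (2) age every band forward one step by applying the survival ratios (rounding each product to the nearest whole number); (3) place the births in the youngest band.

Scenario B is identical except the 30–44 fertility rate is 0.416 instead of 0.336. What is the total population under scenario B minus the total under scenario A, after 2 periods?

(Bands numbered youngest = 1 to oldest = 7.)
[period 1]
Births: 470 * 0.336 = 158
Band 2: 580 * 0.977 = 567
Band 3: 1340 * 0.974 = 1305
Band 4: 470 * 0.964 = 453
Band 5: 1540 * 0.97 = 1494
Band 6: 230 * 0.949 = 218
Band 7: 250 * 0.96 + 890 * 0.339 = 240 + 302 = 542
Giving 158 / 567 / 1305 / 453 / 1494 / 218 / 542.
[period 2]
Births: 1305 * 0.336 = 438
Band 2: 158 * 0.977 = 154
Band 3: 567 * 0.974 = 552
Band 4: 1305 * 0.964 = 1258
Band 5: 453 * 0.97 = 439
Band 6: 1494 * 0.949 = 1418
Band 7: 218 * 0.96 + 542 * 0.339 = 209 + 184 = 393
Giving 438 / 154 / 552 / 1258 / 439 / 1418 / 393.
Scenario A total after 2 periods: 4652
Scenario B projection —
[period 1]
Births: 470 * 0.416 = 196
Band 2: 580 * 0.977 = 567
Band 3: 1340 * 0.974 = 1305
Band 4: 470 * 0.964 = 453
Band 5: 1540 * 0.97 = 1494
Band 6: 230 * 0.949 = 218
Band 7: 250 * 0.96 + 890 * 0.339 = 240 + 302 = 542
Giving 196 / 567 / 1305 / 453 / 1494 / 218 / 542.
[period 2]
Births: 1305 * 0.416 = 543
Band 2: 196 * 0.977 = 191
Band 3: 567 * 0.974 = 552
Band 4: 1305 * 0.964 = 1258
Band 5: 453 * 0.97 = 439
Band 6: 1494 * 0.949 = 1418
Band 7: 218 * 0.96 + 542 * 0.339 = 209 + 184 = 393
Giving 543 / 191 / 552 / 1258 / 439 / 1418 / 393.
Scenario B total after 2 periods: 4794
Difference B − A = 4794 − 4652 = 142

142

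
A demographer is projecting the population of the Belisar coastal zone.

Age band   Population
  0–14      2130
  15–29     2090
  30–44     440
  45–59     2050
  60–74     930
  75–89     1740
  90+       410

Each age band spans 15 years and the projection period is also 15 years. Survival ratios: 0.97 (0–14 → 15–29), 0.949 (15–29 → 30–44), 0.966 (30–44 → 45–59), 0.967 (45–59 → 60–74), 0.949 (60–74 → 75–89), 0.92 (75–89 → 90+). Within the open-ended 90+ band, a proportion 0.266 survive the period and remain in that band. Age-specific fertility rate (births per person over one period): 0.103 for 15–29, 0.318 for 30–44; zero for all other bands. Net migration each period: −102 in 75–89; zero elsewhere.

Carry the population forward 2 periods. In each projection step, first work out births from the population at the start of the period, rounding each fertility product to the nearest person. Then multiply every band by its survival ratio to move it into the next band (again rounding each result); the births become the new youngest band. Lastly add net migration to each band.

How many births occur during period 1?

355

Period 1:
Births: 2090 * 0.103 = 215  |  440 * 0.318 = 140 ⇒ total 355
15–29: 2130 * 0.97 = 2066
30–44: 2090 * 0.949 = 1983
45–59: 440 * 0.966 = 425
60–74: 2050 * 0.967 = 1982
75–89: 930 * 0.949 = 883
90+: 1740 * 0.92 + 410 * 0.266 = 1601 + 109 = 1710
Net migration: 75–89 − 102 → 781
Population now: 0–14=355, 15–29=2066, 30–44=1983, 45–59=425, 60–74=1982, 75–89=781, 90+=1710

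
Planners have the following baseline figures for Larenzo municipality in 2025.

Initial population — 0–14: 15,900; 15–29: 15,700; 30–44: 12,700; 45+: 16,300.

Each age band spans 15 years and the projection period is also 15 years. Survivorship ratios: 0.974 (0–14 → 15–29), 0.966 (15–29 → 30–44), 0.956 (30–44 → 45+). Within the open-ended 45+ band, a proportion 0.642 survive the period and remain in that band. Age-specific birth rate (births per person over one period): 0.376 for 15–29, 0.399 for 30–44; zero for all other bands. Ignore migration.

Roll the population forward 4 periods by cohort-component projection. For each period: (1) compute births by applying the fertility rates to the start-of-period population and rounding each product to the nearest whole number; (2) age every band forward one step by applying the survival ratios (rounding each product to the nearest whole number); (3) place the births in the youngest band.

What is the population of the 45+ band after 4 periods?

31008

Numbering the groups 1..4 from youngest to oldest:
Period 1:
Births: 15700 × 0.376 = 5903  |  12700 × 0.399 = 5067 — total 10970
Group 2: 15900 × 0.974 = 15487
Group 3: 15700 × 0.966 = 15166
Group 4: 12700 × 0.956 + 16300 × 0.642 = 12141 + 10465 = 22606
Population now: 0–14=10970, 15–29=15487, 30–44=15166, 45+=22606
Period 2:
Births: 15487 × 0.376 = 5823  |  15166 × 0.399 = 6051 — total 11874
Group 2: 10970 × 0.974 = 10685
Group 3: 15487 × 0.966 = 14960
Group 4: 15166 × 0.956 + 22606 × 0.642 = 14499 + 14513 = 29012
Population now: 0–14=11874, 15–29=10685, 30–44=14960, 45+=29012
Period 3:
Births: 10685 × 0.376 = 4018  |  14960 × 0.399 = 5969 — total 9987
Group 2: 11874 × 0.974 = 11565
Group 3: 10685 × 0.966 = 10322
Group 4: 14960 × 0.956 + 29012 × 0.642 = 14302 + 18626 = 32928
Population now: 0–14=9987, 15–29=11565, 30–44=10322, 45+=32928
Period 4:
Births: 11565 × 0.376 = 4348  |  10322 × 0.399 = 4118 — total 8466
Group 2: 9987 × 0.974 = 9727
Group 3: 11565 × 0.966 = 11172
Group 4: 10322 × 0.956 + 32928 × 0.642 = 9868 + 21140 = 31008
Population now: 0–14=8466, 15–29=9727, 30–44=11172, 45+=31008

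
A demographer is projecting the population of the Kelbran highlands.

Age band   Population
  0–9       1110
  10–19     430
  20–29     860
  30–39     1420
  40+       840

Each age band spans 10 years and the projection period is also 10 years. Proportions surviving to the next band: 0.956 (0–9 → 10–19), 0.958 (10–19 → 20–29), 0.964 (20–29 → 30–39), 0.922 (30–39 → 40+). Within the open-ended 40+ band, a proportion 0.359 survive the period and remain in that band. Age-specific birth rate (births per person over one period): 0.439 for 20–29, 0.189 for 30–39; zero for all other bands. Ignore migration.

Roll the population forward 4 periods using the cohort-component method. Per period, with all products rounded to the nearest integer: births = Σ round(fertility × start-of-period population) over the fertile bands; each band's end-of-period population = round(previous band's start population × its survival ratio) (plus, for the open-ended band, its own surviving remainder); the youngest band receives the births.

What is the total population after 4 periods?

— Period 1 —
Births: 860 × 0.439 = 378  |  1420 × 0.189 = 268 → 646
10–19: 1110 × 0.956 = 1061
20–29: 430 × 0.958 = 412
30–39: 860 × 0.964 = 829
40+: 1420 × 0.922 + 840 × 0.359 = 1309 + 302 = 1611
End of period: [646, 1061, 412, 829, 1611]
— Period 2 —
Births: 412 × 0.439 = 181  |  829 × 0.189 = 157 → 338
10–19: 646 × 0.956 = 618
20–29: 1061 × 0.958 = 1016
30–39: 412 × 0.964 = 397
40+: 829 × 0.922 + 1611 × 0.359 = 764 + 578 = 1342
End of period: [338, 618, 1016, 397, 1342]
— Period 3 —
Births: 1016 × 0.439 = 446  |  397 × 0.189 = 75 → 521
10–19: 338 × 0.956 = 323
20–29: 618 × 0.958 = 592
30–39: 1016 × 0.964 = 979
40+: 397 × 0.922 + 1342 × 0.359 = 366 + 482 = 848
End of period: [521, 323, 592, 979, 848]
— Period 4 —
Births: 592 × 0.439 = 260  |  979 × 0.189 = 185 → 445
10–19: 521 × 0.956 = 498
20–29: 323 × 0.958 = 309
30–39: 592 × 0.964 = 571
40+: 979 × 0.922 + 848 × 0.359 = 903 + 304 = 1207
End of period: [445, 498, 309, 571, 1207]
Total after period 4: 445 + 498 + 309 + 571 + 1207 = 3030

3030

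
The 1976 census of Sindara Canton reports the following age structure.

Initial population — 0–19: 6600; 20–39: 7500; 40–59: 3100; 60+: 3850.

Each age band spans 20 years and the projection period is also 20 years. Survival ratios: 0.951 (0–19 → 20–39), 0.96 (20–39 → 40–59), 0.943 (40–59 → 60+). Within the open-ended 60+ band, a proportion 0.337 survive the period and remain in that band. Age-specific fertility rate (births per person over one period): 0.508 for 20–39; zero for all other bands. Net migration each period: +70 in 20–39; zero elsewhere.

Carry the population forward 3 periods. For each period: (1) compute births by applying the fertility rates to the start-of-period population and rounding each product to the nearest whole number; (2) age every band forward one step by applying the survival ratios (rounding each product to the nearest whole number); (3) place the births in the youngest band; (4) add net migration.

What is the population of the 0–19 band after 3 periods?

1876

Numbering the bands 1..4 from youngest to oldest:
Period 1:
Births: 7500 × 0.508 = 3810
Band 2: 6600 × 0.951 = 6277
Band 3: 7500 × 0.96 = 7200
Band 4: 3100 × 0.943 + 3850 × 0.337 = 2923 + 1297 = 4220
Net migration: Band 2 + 70 → 6347
→ [3810, 6347, 7200, 4220]
Period 2:
Births: 6347 × 0.508 = 3224
Band 2: 3810 × 0.951 = 3623
Band 3: 6347 × 0.96 = 6093
Band 4: 7200 × 0.943 + 4220 × 0.337 = 6790 + 1422 = 8212
Net migration: Band 2 + 70 → 3693
→ [3224, 3693, 6093, 8212]
Period 3:
Births: 3693 × 0.508 = 1876
Band 2: 3224 × 0.951 = 3066
Band 3: 3693 × 0.96 = 3545
Band 4: 6093 × 0.943 + 8212 × 0.337 = 5746 + 2767 = 8513
Net migration: Band 2 + 70 → 3136
→ [1876, 3136, 3545, 8513]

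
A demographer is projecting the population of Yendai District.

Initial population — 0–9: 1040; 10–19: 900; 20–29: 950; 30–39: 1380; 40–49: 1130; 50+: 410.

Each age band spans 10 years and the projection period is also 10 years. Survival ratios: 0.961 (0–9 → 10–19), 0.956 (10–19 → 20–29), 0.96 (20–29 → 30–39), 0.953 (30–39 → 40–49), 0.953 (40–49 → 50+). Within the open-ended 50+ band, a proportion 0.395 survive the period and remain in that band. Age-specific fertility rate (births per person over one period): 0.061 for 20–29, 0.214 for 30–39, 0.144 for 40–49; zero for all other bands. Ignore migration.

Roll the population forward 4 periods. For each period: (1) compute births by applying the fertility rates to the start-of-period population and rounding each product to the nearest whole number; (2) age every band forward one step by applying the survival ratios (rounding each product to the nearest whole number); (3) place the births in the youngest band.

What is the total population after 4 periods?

3763

Let group 1 be 0–9 through group 6 = 50+.
[period 1]
Births: 950 * 0.061 = 58 ; 1380 * 0.214 = 295 ; 1130 * 0.144 = 163 — total 516
Group 2: 1040 * 0.961 = 999
Group 3: 900 * 0.956 = 860
Group 4: 950 * 0.96 = 912
Group 5: 1380 * 0.953 = 1315
Group 6: 1130 * 0.953 + 410 * 0.395 = 1077 + 162 = 1239
Giving 516 / 999 / 860 / 912 / 1315 / 1239.
[period 2]
Births: 860 * 0.061 = 52 ; 912 * 0.214 = 195 ; 1315 * 0.144 = 189 — total 436
Group 2: 516 * 0.961 = 496
Group 3: 999 * 0.956 = 955
Group 4: 860 * 0.96 = 826
Group 5: 912 * 0.953 = 869
Group 6: 1315 * 0.953 + 1239 * 0.395 = 1253 + 489 = 1742
Giving 436 / 496 / 955 / 826 / 869 / 1742.
[period 3]
Births: 955 * 0.061 = 58 ; 826 * 0.214 = 177 ; 869 * 0.144 = 125 — total 360
Group 2: 436 * 0.961 = 419
Group 3: 496 * 0.956 = 474
Group 4: 955 * 0.96 = 917
Group 5: 826 * 0.953 = 787
Group 6: 869 * 0.953 + 1742 * 0.395 = 828 + 688 = 1516
Giving 360 / 419 / 474 / 917 / 787 / 1516.
[period 4]
Births: 474 * 0.061 = 29 ; 917 * 0.214 = 196 ; 787 * 0.144 = 113 — total 338
Group 2: 360 * 0.961 = 346
Group 3: 419 * 0.956 = 401
Group 4: 474 * 0.96 = 455
Group 5: 917 * 0.953 = 874
Group 6: 787 * 0.953 + 1516 * 0.395 = 750 + 599 = 1349
Giving 338 / 346 / 401 / 455 / 874 / 1349.
Total after period 4: 338 + 346 + 401 + 455 + 874 + 1349 = 3763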